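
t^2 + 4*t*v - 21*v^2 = (t - 3*v)*(t + 7*v)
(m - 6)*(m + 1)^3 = m^4 - 3*m^3 - 15*m^2 - 17*m - 6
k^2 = k^2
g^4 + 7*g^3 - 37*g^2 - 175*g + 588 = (g - 4)*(g - 3)*(g + 7)^2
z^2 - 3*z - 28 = (z - 7)*(z + 4)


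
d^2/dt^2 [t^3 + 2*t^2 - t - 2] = 6*t + 4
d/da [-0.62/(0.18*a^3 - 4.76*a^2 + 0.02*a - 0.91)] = (0.3348*a^2 - 5.9024*a + 0.0124)/(0.18*a^3 - 4.76*a^2 + 0.02*a - 0.91)^2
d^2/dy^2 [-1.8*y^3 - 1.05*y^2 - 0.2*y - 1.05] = -10.8*y - 2.1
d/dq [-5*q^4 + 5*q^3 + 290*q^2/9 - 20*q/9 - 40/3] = -20*q^3 + 15*q^2 + 580*q/9 - 20/9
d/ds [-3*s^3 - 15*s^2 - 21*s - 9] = -9*s^2 - 30*s - 21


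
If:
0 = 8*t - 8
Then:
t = 1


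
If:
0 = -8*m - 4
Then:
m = -1/2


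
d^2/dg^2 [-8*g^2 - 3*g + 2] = -16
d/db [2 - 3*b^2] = -6*b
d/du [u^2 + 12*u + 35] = 2*u + 12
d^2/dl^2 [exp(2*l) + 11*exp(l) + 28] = (4*exp(l) + 11)*exp(l)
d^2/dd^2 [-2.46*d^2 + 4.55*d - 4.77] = -4.92000000000000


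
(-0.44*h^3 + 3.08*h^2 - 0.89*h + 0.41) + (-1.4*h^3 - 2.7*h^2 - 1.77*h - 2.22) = -1.84*h^3 + 0.38*h^2 - 2.66*h - 1.81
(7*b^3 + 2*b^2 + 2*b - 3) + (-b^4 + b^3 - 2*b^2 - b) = -b^4 + 8*b^3 + b - 3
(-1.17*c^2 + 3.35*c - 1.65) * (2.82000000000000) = -3.2994*c^2 + 9.447*c - 4.653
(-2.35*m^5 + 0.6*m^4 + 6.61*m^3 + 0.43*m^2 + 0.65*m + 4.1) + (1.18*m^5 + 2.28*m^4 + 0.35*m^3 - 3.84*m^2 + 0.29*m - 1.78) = -1.17*m^5 + 2.88*m^4 + 6.96*m^3 - 3.41*m^2 + 0.94*m + 2.32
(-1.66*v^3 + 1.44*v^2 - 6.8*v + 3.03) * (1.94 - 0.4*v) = 0.664*v^4 - 3.7964*v^3 + 5.5136*v^2 - 14.404*v + 5.8782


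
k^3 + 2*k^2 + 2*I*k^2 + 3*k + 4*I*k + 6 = (k + 2)*(k - I)*(k + 3*I)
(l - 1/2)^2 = l^2 - l + 1/4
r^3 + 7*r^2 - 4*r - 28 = (r - 2)*(r + 2)*(r + 7)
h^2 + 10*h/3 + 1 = (h + 1/3)*(h + 3)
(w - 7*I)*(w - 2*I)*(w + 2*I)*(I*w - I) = I*w^4 + 7*w^3 - I*w^3 - 7*w^2 + 4*I*w^2 + 28*w - 4*I*w - 28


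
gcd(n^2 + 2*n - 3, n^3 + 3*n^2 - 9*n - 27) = n + 3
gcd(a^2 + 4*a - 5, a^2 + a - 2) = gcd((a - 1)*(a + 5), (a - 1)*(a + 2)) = a - 1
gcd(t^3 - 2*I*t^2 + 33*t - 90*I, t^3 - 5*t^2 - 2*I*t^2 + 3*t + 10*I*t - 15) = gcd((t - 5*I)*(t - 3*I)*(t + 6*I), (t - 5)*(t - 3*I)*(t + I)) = t - 3*I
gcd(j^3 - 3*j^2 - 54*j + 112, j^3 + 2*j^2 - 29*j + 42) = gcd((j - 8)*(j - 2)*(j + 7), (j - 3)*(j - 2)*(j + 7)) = j^2 + 5*j - 14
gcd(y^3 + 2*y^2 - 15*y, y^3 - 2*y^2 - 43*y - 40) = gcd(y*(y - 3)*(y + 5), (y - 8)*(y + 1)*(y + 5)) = y + 5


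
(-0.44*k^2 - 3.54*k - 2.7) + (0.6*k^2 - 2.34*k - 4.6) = 0.16*k^2 - 5.88*k - 7.3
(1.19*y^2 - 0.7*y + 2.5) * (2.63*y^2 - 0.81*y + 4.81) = 3.1297*y^4 - 2.8049*y^3 + 12.8659*y^2 - 5.392*y + 12.025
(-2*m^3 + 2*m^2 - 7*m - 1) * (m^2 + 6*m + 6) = -2*m^5 - 10*m^4 - 7*m^3 - 31*m^2 - 48*m - 6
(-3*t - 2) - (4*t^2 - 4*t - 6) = -4*t^2 + t + 4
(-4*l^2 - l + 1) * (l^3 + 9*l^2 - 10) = -4*l^5 - 37*l^4 - 8*l^3 + 49*l^2 + 10*l - 10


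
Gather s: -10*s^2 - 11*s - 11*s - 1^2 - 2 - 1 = -10*s^2 - 22*s - 4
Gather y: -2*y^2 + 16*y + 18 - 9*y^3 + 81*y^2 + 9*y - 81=-9*y^3 + 79*y^2 + 25*y - 63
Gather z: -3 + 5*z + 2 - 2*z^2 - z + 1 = -2*z^2 + 4*z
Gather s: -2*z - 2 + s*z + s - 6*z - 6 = s*(z + 1) - 8*z - 8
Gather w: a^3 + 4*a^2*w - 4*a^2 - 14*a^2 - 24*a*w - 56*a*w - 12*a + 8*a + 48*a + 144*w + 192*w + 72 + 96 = a^3 - 18*a^2 + 44*a + w*(4*a^2 - 80*a + 336) + 168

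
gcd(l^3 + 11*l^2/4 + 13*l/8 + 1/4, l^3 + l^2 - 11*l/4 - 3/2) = l^2 + 5*l/2 + 1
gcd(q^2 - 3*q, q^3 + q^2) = q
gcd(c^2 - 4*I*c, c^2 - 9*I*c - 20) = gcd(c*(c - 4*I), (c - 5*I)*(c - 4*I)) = c - 4*I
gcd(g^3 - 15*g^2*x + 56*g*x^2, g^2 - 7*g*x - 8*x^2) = -g + 8*x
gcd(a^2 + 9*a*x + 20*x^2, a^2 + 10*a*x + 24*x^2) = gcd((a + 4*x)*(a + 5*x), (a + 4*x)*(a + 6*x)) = a + 4*x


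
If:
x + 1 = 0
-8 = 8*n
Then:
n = -1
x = -1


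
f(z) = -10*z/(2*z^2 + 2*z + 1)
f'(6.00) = 0.10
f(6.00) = -0.71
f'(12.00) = 0.03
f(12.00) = -0.38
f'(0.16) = -5.05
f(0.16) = -1.17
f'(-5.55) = 0.23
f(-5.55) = 1.08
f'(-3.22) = 0.84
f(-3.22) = 2.11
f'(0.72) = 0.03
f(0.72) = -2.07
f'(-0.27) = -23.28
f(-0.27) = 4.46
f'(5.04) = 0.13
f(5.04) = -0.81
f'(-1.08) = 9.69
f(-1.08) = 9.21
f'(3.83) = 0.20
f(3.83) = -1.01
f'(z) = -10*z*(-4*z - 2)/(2*z^2 + 2*z + 1)^2 - 10/(2*z^2 + 2*z + 1)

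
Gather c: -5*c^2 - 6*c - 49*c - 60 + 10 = -5*c^2 - 55*c - 50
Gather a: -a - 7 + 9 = 2 - a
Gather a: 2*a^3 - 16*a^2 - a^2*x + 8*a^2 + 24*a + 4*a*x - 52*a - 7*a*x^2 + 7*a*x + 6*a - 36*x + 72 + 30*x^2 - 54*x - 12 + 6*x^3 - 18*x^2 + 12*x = 2*a^3 + a^2*(-x - 8) + a*(-7*x^2 + 11*x - 22) + 6*x^3 + 12*x^2 - 78*x + 60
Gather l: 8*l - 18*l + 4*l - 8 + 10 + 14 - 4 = 12 - 6*l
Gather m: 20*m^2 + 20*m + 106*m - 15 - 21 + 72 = 20*m^2 + 126*m + 36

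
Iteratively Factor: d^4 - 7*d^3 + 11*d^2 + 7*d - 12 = (d - 4)*(d^3 - 3*d^2 - d + 3) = (d - 4)*(d - 1)*(d^2 - 2*d - 3) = (d - 4)*(d - 3)*(d - 1)*(d + 1)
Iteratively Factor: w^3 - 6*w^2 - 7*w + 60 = (w + 3)*(w^2 - 9*w + 20) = (w - 4)*(w + 3)*(w - 5)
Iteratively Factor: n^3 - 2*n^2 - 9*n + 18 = (n - 3)*(n^2 + n - 6) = (n - 3)*(n - 2)*(n + 3)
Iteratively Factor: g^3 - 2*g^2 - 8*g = (g - 4)*(g^2 + 2*g) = g*(g - 4)*(g + 2)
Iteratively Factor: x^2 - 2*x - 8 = (x - 4)*(x + 2)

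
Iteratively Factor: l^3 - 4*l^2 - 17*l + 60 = (l - 5)*(l^2 + l - 12) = (l - 5)*(l - 3)*(l + 4)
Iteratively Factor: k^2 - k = (k)*(k - 1)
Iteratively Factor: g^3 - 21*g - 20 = (g + 1)*(g^2 - g - 20) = (g - 5)*(g + 1)*(g + 4)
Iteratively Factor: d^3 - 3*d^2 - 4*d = (d + 1)*(d^2 - 4*d) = d*(d + 1)*(d - 4)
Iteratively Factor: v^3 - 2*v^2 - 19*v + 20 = (v + 4)*(v^2 - 6*v + 5) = (v - 1)*(v + 4)*(v - 5)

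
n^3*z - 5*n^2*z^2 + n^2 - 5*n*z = n*(n - 5*z)*(n*z + 1)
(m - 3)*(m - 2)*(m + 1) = m^3 - 4*m^2 + m + 6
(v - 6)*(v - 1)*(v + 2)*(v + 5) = v^4 - 33*v^2 - 28*v + 60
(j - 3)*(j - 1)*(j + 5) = j^3 + j^2 - 17*j + 15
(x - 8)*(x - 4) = x^2 - 12*x + 32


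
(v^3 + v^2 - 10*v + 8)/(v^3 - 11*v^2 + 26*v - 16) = (v + 4)/(v - 8)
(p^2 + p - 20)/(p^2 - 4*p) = (p + 5)/p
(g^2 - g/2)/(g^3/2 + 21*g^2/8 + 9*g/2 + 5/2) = 4*g*(2*g - 1)/(4*g^3 + 21*g^2 + 36*g + 20)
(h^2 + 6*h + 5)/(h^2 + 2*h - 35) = (h^2 + 6*h + 5)/(h^2 + 2*h - 35)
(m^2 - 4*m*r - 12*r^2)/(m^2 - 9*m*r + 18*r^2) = (-m - 2*r)/(-m + 3*r)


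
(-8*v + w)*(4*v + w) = -32*v^2 - 4*v*w + w^2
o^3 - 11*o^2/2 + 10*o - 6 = (o - 2)^2*(o - 3/2)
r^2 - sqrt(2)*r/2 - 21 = (r - 7*sqrt(2)/2)*(r + 3*sqrt(2))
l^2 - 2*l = l*(l - 2)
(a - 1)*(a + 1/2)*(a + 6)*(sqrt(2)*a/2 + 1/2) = sqrt(2)*a^4/2 + a^3/2 + 11*sqrt(2)*a^3/4 - 7*sqrt(2)*a^2/4 + 11*a^2/4 - 3*sqrt(2)*a/2 - 7*a/4 - 3/2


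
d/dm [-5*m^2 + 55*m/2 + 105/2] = 55/2 - 10*m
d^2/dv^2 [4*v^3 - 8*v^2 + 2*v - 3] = 24*v - 16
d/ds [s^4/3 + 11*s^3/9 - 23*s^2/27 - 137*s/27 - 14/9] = 4*s^3/3 + 11*s^2/3 - 46*s/27 - 137/27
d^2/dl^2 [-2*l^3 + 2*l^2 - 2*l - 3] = 4 - 12*l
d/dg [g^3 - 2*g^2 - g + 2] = 3*g^2 - 4*g - 1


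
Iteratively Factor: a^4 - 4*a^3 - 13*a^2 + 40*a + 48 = (a - 4)*(a^3 - 13*a - 12) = (a - 4)*(a + 3)*(a^2 - 3*a - 4) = (a - 4)*(a + 1)*(a + 3)*(a - 4)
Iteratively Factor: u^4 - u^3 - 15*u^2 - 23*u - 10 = (u - 5)*(u^3 + 4*u^2 + 5*u + 2) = (u - 5)*(u + 2)*(u^2 + 2*u + 1) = (u - 5)*(u + 1)*(u + 2)*(u + 1)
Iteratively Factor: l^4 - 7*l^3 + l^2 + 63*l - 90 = (l - 2)*(l^3 - 5*l^2 - 9*l + 45) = (l - 3)*(l - 2)*(l^2 - 2*l - 15) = (l - 5)*(l - 3)*(l - 2)*(l + 3)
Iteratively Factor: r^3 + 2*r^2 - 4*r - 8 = (r + 2)*(r^2 - 4) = (r + 2)^2*(r - 2)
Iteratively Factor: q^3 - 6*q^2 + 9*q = (q)*(q^2 - 6*q + 9) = q*(q - 3)*(q - 3)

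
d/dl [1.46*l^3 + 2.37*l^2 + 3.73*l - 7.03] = 4.38*l^2 + 4.74*l + 3.73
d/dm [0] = 0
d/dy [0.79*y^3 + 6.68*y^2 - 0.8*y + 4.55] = 2.37*y^2 + 13.36*y - 0.8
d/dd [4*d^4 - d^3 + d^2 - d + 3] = 16*d^3 - 3*d^2 + 2*d - 1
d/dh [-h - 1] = -1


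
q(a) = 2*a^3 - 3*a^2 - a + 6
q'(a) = 6*a^2 - 6*a - 1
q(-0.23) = 6.05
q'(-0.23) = 0.70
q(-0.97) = 2.32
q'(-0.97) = 10.47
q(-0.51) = 5.46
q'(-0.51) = 3.62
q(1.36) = 4.12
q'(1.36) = 1.94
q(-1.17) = -0.14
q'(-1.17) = 14.23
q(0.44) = 5.15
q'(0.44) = -2.48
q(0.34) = 5.39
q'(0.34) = -2.35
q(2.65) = 19.50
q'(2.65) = 25.24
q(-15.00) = -7404.00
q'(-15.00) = 1439.00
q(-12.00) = -3870.00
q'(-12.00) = 935.00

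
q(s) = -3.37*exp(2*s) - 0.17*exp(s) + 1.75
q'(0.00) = -6.91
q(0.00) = -1.79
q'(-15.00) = 0.00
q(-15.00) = 1.75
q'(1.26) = -84.37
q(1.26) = -40.73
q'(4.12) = -25551.97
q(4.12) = -12779.47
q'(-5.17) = -0.00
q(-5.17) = 1.75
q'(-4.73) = -0.00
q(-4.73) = 1.75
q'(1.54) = -147.44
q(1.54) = -72.37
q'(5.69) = -590157.76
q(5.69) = -295102.28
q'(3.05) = -3008.67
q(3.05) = -1504.38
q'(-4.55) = -0.00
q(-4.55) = 1.75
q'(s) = -6.74*exp(2*s) - 0.17*exp(s)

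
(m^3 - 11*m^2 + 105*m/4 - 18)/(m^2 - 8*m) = m - 3 + 9/(4*m)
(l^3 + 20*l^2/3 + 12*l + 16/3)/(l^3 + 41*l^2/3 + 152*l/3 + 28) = (l^2 + 6*l + 8)/(l^2 + 13*l + 42)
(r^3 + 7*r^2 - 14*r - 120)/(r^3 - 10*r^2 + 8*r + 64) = (r^2 + 11*r + 30)/(r^2 - 6*r - 16)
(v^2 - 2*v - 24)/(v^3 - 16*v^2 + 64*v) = (v^2 - 2*v - 24)/(v*(v^2 - 16*v + 64))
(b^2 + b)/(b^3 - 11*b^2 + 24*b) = (b + 1)/(b^2 - 11*b + 24)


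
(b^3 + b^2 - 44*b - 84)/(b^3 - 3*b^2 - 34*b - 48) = (b^2 - b - 42)/(b^2 - 5*b - 24)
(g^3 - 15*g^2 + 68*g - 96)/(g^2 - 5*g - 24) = (g^2 - 7*g + 12)/(g + 3)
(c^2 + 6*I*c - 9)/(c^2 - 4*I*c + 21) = (c + 3*I)/(c - 7*I)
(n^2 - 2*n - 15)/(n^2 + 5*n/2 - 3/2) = 2*(n - 5)/(2*n - 1)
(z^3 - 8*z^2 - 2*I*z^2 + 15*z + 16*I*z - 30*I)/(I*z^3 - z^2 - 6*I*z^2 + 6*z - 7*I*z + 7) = (-I*z^3 + z^2*(-2 + 8*I) + z*(16 - 15*I) - 30)/(z^3 + z^2*(-6 + I) + z*(-7 - 6*I) - 7*I)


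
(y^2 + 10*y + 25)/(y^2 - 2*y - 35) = (y + 5)/(y - 7)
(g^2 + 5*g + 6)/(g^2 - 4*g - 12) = (g + 3)/(g - 6)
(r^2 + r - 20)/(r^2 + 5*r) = (r - 4)/r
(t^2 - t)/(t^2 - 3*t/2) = 2*(t - 1)/(2*t - 3)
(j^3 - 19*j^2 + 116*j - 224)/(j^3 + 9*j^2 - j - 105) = (j^3 - 19*j^2 + 116*j - 224)/(j^3 + 9*j^2 - j - 105)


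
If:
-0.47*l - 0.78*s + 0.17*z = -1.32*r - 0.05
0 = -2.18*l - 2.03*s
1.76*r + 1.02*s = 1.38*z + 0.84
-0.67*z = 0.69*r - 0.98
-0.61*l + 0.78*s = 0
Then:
No Solution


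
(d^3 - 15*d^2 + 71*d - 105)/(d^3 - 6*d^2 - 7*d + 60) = (d^2 - 10*d + 21)/(d^2 - d - 12)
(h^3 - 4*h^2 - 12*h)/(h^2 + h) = (h^2 - 4*h - 12)/(h + 1)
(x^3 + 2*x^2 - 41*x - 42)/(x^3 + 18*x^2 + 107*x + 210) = (x^2 - 5*x - 6)/(x^2 + 11*x + 30)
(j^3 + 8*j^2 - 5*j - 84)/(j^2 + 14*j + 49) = (j^2 + j - 12)/(j + 7)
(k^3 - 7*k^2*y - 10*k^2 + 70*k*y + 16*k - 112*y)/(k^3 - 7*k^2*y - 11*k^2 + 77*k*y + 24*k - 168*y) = (k - 2)/(k - 3)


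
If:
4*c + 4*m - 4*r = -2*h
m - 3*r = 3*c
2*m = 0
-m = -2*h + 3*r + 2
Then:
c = -2/5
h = 8/5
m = 0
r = 2/5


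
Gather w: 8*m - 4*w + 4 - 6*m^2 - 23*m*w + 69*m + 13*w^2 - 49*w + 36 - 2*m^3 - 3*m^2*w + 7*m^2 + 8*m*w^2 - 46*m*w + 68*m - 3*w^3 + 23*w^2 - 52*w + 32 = -2*m^3 + m^2 + 145*m - 3*w^3 + w^2*(8*m + 36) + w*(-3*m^2 - 69*m - 105) + 72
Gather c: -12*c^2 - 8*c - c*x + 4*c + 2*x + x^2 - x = -12*c^2 + c*(-x - 4) + x^2 + x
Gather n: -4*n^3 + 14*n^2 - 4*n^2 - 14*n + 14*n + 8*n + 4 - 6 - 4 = -4*n^3 + 10*n^2 + 8*n - 6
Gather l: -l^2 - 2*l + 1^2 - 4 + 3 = -l^2 - 2*l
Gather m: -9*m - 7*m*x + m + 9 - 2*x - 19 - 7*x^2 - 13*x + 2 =m*(-7*x - 8) - 7*x^2 - 15*x - 8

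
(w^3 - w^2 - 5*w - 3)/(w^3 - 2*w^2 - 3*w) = (w + 1)/w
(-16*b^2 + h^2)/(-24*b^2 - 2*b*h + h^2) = (4*b - h)/(6*b - h)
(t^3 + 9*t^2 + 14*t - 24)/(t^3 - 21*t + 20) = (t^2 + 10*t + 24)/(t^2 + t - 20)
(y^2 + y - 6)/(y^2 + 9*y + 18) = (y - 2)/(y + 6)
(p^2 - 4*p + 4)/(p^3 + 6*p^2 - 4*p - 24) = (p - 2)/(p^2 + 8*p + 12)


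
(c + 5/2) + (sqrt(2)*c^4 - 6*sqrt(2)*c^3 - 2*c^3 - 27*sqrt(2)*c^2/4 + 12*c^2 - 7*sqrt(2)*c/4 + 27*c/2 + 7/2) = sqrt(2)*c^4 - 6*sqrt(2)*c^3 - 2*c^3 - 27*sqrt(2)*c^2/4 + 12*c^2 - 7*sqrt(2)*c/4 + 29*c/2 + 6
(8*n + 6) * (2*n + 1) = 16*n^2 + 20*n + 6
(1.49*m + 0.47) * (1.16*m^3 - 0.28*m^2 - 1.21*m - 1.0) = 1.7284*m^4 + 0.128*m^3 - 1.9345*m^2 - 2.0587*m - 0.47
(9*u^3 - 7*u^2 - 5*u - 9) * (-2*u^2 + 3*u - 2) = -18*u^5 + 41*u^4 - 29*u^3 + 17*u^2 - 17*u + 18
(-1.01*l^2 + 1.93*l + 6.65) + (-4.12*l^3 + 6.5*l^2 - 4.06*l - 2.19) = -4.12*l^3 + 5.49*l^2 - 2.13*l + 4.46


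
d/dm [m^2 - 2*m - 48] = 2*m - 2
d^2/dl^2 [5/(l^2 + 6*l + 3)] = 10*(-l^2 - 6*l + 4*(l + 3)^2 - 3)/(l^2 + 6*l + 3)^3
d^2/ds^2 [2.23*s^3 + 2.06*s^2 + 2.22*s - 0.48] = 13.38*s + 4.12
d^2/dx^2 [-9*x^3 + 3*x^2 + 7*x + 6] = 6 - 54*x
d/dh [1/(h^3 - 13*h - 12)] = (13 - 3*h^2)/(-h^3 + 13*h + 12)^2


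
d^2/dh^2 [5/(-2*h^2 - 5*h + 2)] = 10*(4*h^2 + 10*h - (4*h + 5)^2 - 4)/(2*h^2 + 5*h - 2)^3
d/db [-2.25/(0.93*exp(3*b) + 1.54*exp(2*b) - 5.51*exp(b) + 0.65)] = (6.2775*exp(2*b) + 6.93*exp(b) - 12.3975)*exp(b)/(0.93*exp(3*b) + 1.54*exp(2*b) - 5.51*exp(b) + 0.65)^2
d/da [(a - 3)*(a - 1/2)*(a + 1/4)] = 3*a^2 - 13*a/2 + 5/8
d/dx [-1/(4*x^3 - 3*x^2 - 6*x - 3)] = 6*(2*x^2 - x - 1)/(-4*x^3 + 3*x^2 + 6*x + 3)^2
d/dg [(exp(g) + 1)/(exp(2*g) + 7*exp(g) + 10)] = (-(exp(g) + 1)*(2*exp(g) + 7) + exp(2*g) + 7*exp(g) + 10)*exp(g)/(exp(2*g) + 7*exp(g) + 10)^2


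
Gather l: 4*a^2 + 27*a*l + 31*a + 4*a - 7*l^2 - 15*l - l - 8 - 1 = 4*a^2 + 35*a - 7*l^2 + l*(27*a - 16) - 9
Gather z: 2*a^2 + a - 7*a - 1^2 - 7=2*a^2 - 6*a - 8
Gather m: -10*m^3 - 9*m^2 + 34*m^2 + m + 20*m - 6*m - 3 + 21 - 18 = -10*m^3 + 25*m^2 + 15*m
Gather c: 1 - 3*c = 1 - 3*c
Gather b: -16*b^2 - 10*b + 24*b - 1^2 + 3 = -16*b^2 + 14*b + 2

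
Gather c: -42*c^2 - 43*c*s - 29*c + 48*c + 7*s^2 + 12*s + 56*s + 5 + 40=-42*c^2 + c*(19 - 43*s) + 7*s^2 + 68*s + 45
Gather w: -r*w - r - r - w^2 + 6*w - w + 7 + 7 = -2*r - w^2 + w*(5 - r) + 14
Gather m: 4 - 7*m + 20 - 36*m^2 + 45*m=-36*m^2 + 38*m + 24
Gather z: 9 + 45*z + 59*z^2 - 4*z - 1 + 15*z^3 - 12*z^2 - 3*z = 15*z^3 + 47*z^2 + 38*z + 8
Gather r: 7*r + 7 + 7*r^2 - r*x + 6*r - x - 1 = 7*r^2 + r*(13 - x) - x + 6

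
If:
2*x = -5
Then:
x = -5/2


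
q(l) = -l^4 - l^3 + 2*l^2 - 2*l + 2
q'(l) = -4*l^3 - 3*l^2 + 4*l - 2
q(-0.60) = 4.01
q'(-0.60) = -4.62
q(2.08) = -21.22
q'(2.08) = -42.65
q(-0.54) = 3.74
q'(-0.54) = -4.40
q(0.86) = 0.58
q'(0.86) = -3.32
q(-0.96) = 5.80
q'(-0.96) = -5.07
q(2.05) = -19.97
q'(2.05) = -40.87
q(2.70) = -61.65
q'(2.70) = -91.80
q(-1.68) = 7.78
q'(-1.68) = 1.78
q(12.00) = -22198.00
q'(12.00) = -7298.00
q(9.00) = -7144.00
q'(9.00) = -3125.00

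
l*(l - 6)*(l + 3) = l^3 - 3*l^2 - 18*l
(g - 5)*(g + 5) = g^2 - 25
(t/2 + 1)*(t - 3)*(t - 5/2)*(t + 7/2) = t^4/2 - 63*t^2/8 + 11*t/8 + 105/4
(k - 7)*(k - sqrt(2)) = k^2 - 7*k - sqrt(2)*k + 7*sqrt(2)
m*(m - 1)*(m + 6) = m^3 + 5*m^2 - 6*m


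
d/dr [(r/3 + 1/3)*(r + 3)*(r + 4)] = r^2 + 16*r/3 + 19/3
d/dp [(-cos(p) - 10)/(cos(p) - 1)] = -11*sin(p)/(cos(p) - 1)^2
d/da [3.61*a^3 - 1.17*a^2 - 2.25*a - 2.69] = 10.83*a^2 - 2.34*a - 2.25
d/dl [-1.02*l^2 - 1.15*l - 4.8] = -2.04*l - 1.15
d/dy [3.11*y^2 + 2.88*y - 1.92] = 6.22*y + 2.88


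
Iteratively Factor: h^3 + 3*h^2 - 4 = (h - 1)*(h^2 + 4*h + 4) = (h - 1)*(h + 2)*(h + 2)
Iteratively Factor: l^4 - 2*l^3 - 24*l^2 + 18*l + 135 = (l + 3)*(l^3 - 5*l^2 - 9*l + 45) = (l + 3)^2*(l^2 - 8*l + 15) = (l - 5)*(l + 3)^2*(l - 3)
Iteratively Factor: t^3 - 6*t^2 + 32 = (t - 4)*(t^2 - 2*t - 8) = (t - 4)*(t + 2)*(t - 4)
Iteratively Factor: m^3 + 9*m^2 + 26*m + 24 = (m + 4)*(m^2 + 5*m + 6) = (m + 2)*(m + 4)*(m + 3)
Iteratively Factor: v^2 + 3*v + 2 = (v + 2)*(v + 1)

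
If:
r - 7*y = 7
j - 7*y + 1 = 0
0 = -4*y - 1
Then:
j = -11/4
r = 21/4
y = -1/4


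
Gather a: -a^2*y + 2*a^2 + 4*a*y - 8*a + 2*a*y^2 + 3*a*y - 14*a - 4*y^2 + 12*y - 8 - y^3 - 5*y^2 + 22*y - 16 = a^2*(2 - y) + a*(2*y^2 + 7*y - 22) - y^3 - 9*y^2 + 34*y - 24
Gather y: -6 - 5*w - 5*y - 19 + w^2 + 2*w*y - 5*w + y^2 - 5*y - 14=w^2 - 10*w + y^2 + y*(2*w - 10) - 39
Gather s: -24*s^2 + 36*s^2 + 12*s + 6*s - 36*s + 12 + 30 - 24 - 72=12*s^2 - 18*s - 54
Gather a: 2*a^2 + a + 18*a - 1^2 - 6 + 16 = 2*a^2 + 19*a + 9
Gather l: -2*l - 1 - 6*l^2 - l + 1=-6*l^2 - 3*l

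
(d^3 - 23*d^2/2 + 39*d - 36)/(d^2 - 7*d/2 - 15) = (2*d^2 - 11*d + 12)/(2*d + 5)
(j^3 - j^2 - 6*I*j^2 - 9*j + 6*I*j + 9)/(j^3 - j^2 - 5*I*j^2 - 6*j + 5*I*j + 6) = (j - 3*I)/(j - 2*I)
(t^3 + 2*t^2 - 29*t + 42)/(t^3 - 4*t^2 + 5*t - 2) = (t^2 + 4*t - 21)/(t^2 - 2*t + 1)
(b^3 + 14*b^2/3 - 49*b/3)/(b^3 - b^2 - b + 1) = b*(3*b^2 + 14*b - 49)/(3*(b^3 - b^2 - b + 1))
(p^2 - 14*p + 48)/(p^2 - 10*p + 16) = (p - 6)/(p - 2)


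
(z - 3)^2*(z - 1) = z^3 - 7*z^2 + 15*z - 9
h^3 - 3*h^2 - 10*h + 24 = (h - 4)*(h - 2)*(h + 3)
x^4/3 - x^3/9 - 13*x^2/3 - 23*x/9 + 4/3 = (x/3 + 1/3)*(x - 4)*(x - 1/3)*(x + 3)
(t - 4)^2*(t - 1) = t^3 - 9*t^2 + 24*t - 16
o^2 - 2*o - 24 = (o - 6)*(o + 4)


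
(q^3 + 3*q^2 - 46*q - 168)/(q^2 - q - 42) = q + 4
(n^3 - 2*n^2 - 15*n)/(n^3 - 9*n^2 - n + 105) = n/(n - 7)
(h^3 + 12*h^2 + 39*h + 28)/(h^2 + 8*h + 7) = h + 4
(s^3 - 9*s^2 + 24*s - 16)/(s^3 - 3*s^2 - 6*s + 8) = (s - 4)/(s + 2)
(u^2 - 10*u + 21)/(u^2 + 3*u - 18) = (u - 7)/(u + 6)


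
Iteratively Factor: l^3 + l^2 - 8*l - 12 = (l + 2)*(l^2 - l - 6) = (l + 2)^2*(l - 3)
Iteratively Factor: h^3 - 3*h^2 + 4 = (h + 1)*(h^2 - 4*h + 4) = (h - 2)*(h + 1)*(h - 2)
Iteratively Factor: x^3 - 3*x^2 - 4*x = (x + 1)*(x^2 - 4*x) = (x - 4)*(x + 1)*(x)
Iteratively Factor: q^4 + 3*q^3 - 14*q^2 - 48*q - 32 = (q + 1)*(q^3 + 2*q^2 - 16*q - 32) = (q + 1)*(q + 2)*(q^2 - 16) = (q - 4)*(q + 1)*(q + 2)*(q + 4)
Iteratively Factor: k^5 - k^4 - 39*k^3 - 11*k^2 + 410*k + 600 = (k + 3)*(k^4 - 4*k^3 - 27*k^2 + 70*k + 200) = (k + 3)*(k + 4)*(k^3 - 8*k^2 + 5*k + 50) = (k + 2)*(k + 3)*(k + 4)*(k^2 - 10*k + 25) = (k - 5)*(k + 2)*(k + 3)*(k + 4)*(k - 5)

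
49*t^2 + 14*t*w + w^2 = (7*t + w)^2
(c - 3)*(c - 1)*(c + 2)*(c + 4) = c^4 + 2*c^3 - 13*c^2 - 14*c + 24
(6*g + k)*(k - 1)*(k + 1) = 6*g*k^2 - 6*g + k^3 - k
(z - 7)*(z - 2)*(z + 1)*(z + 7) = z^4 - z^3 - 51*z^2 + 49*z + 98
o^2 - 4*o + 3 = (o - 3)*(o - 1)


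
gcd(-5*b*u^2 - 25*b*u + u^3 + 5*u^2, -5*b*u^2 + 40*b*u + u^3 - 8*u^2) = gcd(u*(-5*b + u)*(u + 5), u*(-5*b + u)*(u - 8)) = -5*b*u + u^2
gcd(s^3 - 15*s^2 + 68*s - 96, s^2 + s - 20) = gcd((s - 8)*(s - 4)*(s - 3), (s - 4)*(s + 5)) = s - 4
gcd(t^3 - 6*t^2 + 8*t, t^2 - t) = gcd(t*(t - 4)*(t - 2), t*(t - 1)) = t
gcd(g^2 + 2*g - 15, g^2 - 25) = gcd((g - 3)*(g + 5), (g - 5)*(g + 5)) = g + 5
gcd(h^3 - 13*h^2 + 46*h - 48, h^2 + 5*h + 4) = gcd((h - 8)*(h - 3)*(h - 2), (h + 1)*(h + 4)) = 1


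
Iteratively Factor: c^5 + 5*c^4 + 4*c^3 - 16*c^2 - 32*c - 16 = (c + 2)*(c^4 + 3*c^3 - 2*c^2 - 12*c - 8) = (c + 2)^2*(c^3 + c^2 - 4*c - 4) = (c - 2)*(c + 2)^2*(c^2 + 3*c + 2) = (c - 2)*(c + 2)^3*(c + 1)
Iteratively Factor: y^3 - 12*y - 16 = (y + 2)*(y^2 - 2*y - 8) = (y - 4)*(y + 2)*(y + 2)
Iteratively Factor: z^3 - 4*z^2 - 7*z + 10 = (z - 1)*(z^2 - 3*z - 10) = (z - 1)*(z + 2)*(z - 5)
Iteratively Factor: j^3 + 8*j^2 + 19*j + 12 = (j + 4)*(j^2 + 4*j + 3) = (j + 1)*(j + 4)*(j + 3)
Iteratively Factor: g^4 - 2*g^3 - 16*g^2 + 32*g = (g + 4)*(g^3 - 6*g^2 + 8*g) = (g - 4)*(g + 4)*(g^2 - 2*g) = (g - 4)*(g - 2)*(g + 4)*(g)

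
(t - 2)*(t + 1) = t^2 - t - 2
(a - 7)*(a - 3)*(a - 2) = a^3 - 12*a^2 + 41*a - 42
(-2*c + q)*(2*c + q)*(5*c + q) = -20*c^3 - 4*c^2*q + 5*c*q^2 + q^3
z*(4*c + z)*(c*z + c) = 4*c^2*z^2 + 4*c^2*z + c*z^3 + c*z^2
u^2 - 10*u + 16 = (u - 8)*(u - 2)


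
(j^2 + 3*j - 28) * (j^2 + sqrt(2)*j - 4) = j^4 + sqrt(2)*j^3 + 3*j^3 - 32*j^2 + 3*sqrt(2)*j^2 - 28*sqrt(2)*j - 12*j + 112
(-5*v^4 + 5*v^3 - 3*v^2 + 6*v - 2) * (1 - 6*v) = 30*v^5 - 35*v^4 + 23*v^3 - 39*v^2 + 18*v - 2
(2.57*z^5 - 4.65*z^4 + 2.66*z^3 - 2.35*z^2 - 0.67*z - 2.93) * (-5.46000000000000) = -14.0322*z^5 + 25.389*z^4 - 14.5236*z^3 + 12.831*z^2 + 3.6582*z + 15.9978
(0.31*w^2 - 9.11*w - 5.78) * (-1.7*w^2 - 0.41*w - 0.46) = -0.527*w^4 + 15.3599*w^3 + 13.4185*w^2 + 6.5604*w + 2.6588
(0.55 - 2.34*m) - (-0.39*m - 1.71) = 2.26 - 1.95*m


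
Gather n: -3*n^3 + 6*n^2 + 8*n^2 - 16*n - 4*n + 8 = -3*n^3 + 14*n^2 - 20*n + 8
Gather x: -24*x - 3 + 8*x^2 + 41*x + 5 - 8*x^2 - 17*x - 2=0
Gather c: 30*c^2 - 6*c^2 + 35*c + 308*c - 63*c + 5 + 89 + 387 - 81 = 24*c^2 + 280*c + 400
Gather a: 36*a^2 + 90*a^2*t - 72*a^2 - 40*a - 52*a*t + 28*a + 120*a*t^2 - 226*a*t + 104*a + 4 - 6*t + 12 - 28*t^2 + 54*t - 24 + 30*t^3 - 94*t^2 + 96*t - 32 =a^2*(90*t - 36) + a*(120*t^2 - 278*t + 92) + 30*t^3 - 122*t^2 + 144*t - 40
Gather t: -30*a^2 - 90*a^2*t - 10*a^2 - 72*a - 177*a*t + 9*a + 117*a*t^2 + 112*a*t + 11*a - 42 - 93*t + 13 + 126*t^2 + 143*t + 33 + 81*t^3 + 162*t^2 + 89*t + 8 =-40*a^2 - 52*a + 81*t^3 + t^2*(117*a + 288) + t*(-90*a^2 - 65*a + 139) + 12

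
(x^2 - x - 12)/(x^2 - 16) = (x + 3)/(x + 4)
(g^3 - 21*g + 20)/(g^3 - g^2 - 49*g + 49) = (g^2 + g - 20)/(g^2 - 49)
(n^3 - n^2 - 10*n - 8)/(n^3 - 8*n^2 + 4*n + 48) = (n + 1)/(n - 6)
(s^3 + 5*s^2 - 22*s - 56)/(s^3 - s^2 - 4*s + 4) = (s^2 + 3*s - 28)/(s^2 - 3*s + 2)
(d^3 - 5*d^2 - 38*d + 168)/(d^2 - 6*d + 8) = (d^2 - d - 42)/(d - 2)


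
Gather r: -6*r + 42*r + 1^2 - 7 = 36*r - 6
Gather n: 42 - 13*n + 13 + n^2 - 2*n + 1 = n^2 - 15*n + 56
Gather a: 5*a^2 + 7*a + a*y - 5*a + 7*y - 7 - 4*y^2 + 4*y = 5*a^2 + a*(y + 2) - 4*y^2 + 11*y - 7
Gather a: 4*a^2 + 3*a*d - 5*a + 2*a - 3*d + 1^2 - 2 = 4*a^2 + a*(3*d - 3) - 3*d - 1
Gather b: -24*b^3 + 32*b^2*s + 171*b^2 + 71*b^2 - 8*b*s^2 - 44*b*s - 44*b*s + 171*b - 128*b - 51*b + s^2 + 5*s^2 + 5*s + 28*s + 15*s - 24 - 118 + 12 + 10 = -24*b^3 + b^2*(32*s + 242) + b*(-8*s^2 - 88*s - 8) + 6*s^2 + 48*s - 120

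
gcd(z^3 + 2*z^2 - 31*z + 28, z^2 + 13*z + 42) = z + 7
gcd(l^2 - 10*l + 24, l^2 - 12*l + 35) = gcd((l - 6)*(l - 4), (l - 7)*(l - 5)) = 1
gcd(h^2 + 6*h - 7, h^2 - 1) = h - 1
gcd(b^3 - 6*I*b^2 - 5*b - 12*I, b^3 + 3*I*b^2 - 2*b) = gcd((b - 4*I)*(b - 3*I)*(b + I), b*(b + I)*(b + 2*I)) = b + I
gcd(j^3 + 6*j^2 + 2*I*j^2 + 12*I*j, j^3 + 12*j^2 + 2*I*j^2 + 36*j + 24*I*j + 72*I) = j^2 + j*(6 + 2*I) + 12*I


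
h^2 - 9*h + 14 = (h - 7)*(h - 2)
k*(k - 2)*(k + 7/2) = k^3 + 3*k^2/2 - 7*k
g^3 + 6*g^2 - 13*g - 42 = (g - 3)*(g + 2)*(g + 7)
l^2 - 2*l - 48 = (l - 8)*(l + 6)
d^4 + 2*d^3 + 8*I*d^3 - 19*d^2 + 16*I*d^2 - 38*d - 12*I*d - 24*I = (d + 2)*(d + I)*(d + 3*I)*(d + 4*I)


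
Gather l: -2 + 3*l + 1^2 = 3*l - 1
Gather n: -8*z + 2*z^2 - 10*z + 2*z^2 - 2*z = 4*z^2 - 20*z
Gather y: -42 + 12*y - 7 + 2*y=14*y - 49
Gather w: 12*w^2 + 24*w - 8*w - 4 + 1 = 12*w^2 + 16*w - 3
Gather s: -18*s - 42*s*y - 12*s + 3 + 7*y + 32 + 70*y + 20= s*(-42*y - 30) + 77*y + 55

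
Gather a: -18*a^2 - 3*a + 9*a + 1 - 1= -18*a^2 + 6*a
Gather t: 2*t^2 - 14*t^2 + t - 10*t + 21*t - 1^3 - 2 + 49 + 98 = -12*t^2 + 12*t + 144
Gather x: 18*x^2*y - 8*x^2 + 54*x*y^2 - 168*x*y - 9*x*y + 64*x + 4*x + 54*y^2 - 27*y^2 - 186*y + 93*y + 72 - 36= x^2*(18*y - 8) + x*(54*y^2 - 177*y + 68) + 27*y^2 - 93*y + 36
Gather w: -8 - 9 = -17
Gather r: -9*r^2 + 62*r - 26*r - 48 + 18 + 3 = -9*r^2 + 36*r - 27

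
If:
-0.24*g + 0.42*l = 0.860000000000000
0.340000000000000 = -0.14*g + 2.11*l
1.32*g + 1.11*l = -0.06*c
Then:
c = 83.77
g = -3.74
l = -0.09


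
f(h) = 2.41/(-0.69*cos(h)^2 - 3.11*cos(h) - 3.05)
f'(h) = 2.41*(-1.38*sin(h)*cos(h) - 3.11*sin(h))/(-0.69*cos(h)^2 - 3.11*cos(h) - 3.05)^2 = -(3.3258*cos(h) + 7.4951)*sin(h)/(0.69*cos(h)^2 + 3.11*cos(h) + 3.05)^2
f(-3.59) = -2.98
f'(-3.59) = -2.99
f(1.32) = -0.62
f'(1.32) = -0.54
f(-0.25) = -0.36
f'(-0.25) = 0.06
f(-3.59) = -2.98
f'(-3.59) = -2.99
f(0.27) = -0.36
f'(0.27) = -0.06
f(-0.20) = -0.36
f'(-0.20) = 0.05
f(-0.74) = -0.42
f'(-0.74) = 0.20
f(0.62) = -0.40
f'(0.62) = -0.16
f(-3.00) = -3.72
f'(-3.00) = 1.42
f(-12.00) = -0.39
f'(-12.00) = -0.15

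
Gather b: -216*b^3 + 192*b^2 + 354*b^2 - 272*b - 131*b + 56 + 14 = -216*b^3 + 546*b^2 - 403*b + 70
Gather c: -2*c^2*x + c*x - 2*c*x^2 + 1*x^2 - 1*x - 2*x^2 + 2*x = -2*c^2*x + c*(-2*x^2 + x) - x^2 + x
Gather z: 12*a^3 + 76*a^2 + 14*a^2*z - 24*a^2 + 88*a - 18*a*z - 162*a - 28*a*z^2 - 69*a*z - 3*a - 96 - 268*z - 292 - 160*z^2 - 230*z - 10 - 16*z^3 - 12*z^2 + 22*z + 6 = 12*a^3 + 52*a^2 - 77*a - 16*z^3 + z^2*(-28*a - 172) + z*(14*a^2 - 87*a - 476) - 392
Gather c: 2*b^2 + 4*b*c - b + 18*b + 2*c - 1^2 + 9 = 2*b^2 + 17*b + c*(4*b + 2) + 8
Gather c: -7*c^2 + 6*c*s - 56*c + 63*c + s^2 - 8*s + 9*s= -7*c^2 + c*(6*s + 7) + s^2 + s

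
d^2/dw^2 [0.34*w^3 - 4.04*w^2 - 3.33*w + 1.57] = 2.04*w - 8.08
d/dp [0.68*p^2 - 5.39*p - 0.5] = 1.36*p - 5.39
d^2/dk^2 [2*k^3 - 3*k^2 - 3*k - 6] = 12*k - 6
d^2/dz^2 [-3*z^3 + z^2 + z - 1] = 2 - 18*z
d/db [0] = 0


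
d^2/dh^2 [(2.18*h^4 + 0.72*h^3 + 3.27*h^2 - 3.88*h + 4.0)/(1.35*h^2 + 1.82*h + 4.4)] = (7.9461*h^6 + 32.13756*h^5 + 121.021392*h^4 + 245.323916*h^3 + 468.24936*h^2 + 280.8864*h + 167.73568)/(2.460375*h^6 + 9.95085*h^5 + 37.47222*h^4 + 70.893368*h^3 + 122.13168*h^2 + 105.7056*h + 85.184)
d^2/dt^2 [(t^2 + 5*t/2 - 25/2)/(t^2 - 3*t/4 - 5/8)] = 64*(52*t^3 - 570*t^2 + 525*t - 250)/(512*t^6 - 1152*t^5 - 96*t^4 + 1224*t^3 + 60*t^2 - 450*t - 125)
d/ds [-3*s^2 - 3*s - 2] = -6*s - 3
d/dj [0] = 0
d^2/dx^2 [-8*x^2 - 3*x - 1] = -16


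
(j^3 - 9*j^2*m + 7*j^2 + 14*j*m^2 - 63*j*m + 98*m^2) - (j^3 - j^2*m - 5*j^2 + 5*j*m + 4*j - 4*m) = -8*j^2*m + 12*j^2 + 14*j*m^2 - 68*j*m - 4*j + 98*m^2 + 4*m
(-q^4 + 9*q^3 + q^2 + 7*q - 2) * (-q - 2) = q^5 - 7*q^4 - 19*q^3 - 9*q^2 - 12*q + 4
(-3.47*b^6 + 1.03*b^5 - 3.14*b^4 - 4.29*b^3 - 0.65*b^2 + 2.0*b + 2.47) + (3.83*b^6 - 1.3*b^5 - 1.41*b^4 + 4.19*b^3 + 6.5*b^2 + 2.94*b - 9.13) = 0.36*b^6 - 0.27*b^5 - 4.55*b^4 - 0.0999999999999996*b^3 + 5.85*b^2 + 4.94*b - 6.66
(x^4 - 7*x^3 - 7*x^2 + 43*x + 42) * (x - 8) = x^5 - 15*x^4 + 49*x^3 + 99*x^2 - 302*x - 336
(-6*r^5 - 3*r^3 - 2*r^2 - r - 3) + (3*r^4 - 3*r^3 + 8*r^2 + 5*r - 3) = -6*r^5 + 3*r^4 - 6*r^3 + 6*r^2 + 4*r - 6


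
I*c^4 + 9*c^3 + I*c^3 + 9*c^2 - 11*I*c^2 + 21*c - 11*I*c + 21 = (c - 7*I)*(c - 3*I)*(c + I)*(I*c + I)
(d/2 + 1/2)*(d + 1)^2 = d^3/2 + 3*d^2/2 + 3*d/2 + 1/2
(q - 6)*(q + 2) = q^2 - 4*q - 12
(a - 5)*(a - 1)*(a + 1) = a^3 - 5*a^2 - a + 5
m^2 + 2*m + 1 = (m + 1)^2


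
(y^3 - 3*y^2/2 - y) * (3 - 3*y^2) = -3*y^5 + 9*y^4/2 + 6*y^3 - 9*y^2/2 - 3*y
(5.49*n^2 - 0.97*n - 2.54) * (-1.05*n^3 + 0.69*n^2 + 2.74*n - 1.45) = -5.7645*n^5 + 4.8066*n^4 + 17.0403*n^3 - 12.3709*n^2 - 5.5531*n + 3.683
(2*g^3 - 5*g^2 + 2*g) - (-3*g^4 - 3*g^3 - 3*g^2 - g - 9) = 3*g^4 + 5*g^3 - 2*g^2 + 3*g + 9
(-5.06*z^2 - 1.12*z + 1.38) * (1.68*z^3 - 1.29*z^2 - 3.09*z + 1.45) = -8.5008*z^5 + 4.6458*z^4 + 19.3986*z^3 - 5.6564*z^2 - 5.8882*z + 2.001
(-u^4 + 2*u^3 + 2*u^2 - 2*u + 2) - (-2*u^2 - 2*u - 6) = -u^4 + 2*u^3 + 4*u^2 + 8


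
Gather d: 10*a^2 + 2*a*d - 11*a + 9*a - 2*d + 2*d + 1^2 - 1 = 10*a^2 + 2*a*d - 2*a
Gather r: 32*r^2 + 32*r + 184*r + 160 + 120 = 32*r^2 + 216*r + 280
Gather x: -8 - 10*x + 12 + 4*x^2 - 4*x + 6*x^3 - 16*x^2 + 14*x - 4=6*x^3 - 12*x^2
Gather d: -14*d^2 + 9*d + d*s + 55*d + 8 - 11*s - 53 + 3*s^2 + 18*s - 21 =-14*d^2 + d*(s + 64) + 3*s^2 + 7*s - 66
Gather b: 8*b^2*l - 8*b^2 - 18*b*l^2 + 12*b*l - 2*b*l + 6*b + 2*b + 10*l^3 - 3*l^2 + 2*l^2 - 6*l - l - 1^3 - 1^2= b^2*(8*l - 8) + b*(-18*l^2 + 10*l + 8) + 10*l^3 - l^2 - 7*l - 2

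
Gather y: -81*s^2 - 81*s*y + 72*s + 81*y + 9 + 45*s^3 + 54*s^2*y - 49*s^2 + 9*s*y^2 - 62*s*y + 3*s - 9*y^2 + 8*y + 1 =45*s^3 - 130*s^2 + 75*s + y^2*(9*s - 9) + y*(54*s^2 - 143*s + 89) + 10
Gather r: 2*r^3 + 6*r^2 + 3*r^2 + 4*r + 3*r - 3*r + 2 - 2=2*r^3 + 9*r^2 + 4*r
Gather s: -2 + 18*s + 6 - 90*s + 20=24 - 72*s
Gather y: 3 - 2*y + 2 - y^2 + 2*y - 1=4 - y^2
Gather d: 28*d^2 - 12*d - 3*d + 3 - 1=28*d^2 - 15*d + 2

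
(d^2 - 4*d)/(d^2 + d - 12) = d*(d - 4)/(d^2 + d - 12)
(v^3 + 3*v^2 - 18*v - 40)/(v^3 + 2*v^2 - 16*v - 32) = (v + 5)/(v + 4)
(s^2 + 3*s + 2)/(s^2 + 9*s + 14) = (s + 1)/(s + 7)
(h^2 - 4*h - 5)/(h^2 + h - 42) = (h^2 - 4*h - 5)/(h^2 + h - 42)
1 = 1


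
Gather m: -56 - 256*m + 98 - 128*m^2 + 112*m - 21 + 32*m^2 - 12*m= -96*m^2 - 156*m + 21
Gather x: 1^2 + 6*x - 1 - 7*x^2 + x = -7*x^2 + 7*x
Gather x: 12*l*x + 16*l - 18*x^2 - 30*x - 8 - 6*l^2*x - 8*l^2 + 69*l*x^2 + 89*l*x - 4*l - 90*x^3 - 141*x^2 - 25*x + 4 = -8*l^2 + 12*l - 90*x^3 + x^2*(69*l - 159) + x*(-6*l^2 + 101*l - 55) - 4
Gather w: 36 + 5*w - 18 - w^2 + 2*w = -w^2 + 7*w + 18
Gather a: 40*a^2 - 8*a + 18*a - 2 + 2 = 40*a^2 + 10*a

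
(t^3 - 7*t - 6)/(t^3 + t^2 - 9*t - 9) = (t + 2)/(t + 3)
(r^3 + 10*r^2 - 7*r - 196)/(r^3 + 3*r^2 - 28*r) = (r + 7)/r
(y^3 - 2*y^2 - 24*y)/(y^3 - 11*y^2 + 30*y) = (y + 4)/(y - 5)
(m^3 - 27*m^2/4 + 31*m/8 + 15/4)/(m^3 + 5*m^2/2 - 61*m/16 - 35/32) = 4*(2*m^2 - 11*m - 6)/(8*m^2 + 30*m + 7)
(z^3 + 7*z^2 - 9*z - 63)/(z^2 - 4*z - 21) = (z^2 + 4*z - 21)/(z - 7)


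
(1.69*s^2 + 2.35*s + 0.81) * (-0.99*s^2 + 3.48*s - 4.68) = -1.6731*s^4 + 3.5547*s^3 - 0.533099999999999*s^2 - 8.1792*s - 3.7908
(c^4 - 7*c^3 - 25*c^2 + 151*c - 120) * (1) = c^4 - 7*c^3 - 25*c^2 + 151*c - 120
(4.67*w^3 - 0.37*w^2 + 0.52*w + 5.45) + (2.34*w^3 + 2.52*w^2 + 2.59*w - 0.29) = 7.01*w^3 + 2.15*w^2 + 3.11*w + 5.16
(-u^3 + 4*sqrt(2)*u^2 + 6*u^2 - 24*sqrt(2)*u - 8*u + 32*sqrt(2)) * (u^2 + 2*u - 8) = -u^5 + 4*u^4 + 4*sqrt(2)*u^4 - 16*sqrt(2)*u^3 + 12*u^3 - 48*sqrt(2)*u^2 - 64*u^2 + 64*u + 256*sqrt(2)*u - 256*sqrt(2)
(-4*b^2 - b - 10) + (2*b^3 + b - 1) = 2*b^3 - 4*b^2 - 11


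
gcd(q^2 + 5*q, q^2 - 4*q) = q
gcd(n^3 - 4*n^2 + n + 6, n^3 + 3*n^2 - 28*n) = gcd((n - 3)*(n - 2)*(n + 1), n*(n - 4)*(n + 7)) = 1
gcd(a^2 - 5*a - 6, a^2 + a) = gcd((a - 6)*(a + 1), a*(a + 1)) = a + 1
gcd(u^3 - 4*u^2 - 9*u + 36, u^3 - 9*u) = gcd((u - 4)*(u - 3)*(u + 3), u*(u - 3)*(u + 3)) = u^2 - 9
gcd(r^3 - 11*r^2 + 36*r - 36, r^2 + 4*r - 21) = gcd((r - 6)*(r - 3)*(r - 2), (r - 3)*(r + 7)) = r - 3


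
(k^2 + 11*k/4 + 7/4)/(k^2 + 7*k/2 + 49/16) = 4*(k + 1)/(4*k + 7)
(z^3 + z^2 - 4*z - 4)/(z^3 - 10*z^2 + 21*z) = (z^3 + z^2 - 4*z - 4)/(z*(z^2 - 10*z + 21))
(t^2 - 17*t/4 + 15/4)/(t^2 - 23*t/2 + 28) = (4*t^2 - 17*t + 15)/(2*(2*t^2 - 23*t + 56))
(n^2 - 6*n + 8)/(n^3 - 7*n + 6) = (n - 4)/(n^2 + 2*n - 3)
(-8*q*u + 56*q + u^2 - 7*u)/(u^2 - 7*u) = (-8*q + u)/u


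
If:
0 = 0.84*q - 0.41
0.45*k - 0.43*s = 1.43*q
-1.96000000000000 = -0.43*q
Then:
No Solution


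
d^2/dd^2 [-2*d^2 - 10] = -4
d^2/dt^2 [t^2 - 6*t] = 2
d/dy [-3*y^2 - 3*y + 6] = -6*y - 3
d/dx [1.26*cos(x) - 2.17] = -1.26*sin(x)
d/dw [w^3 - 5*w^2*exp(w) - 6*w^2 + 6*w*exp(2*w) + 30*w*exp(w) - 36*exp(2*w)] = -5*w^2*exp(w) + 3*w^2 + 12*w*exp(2*w) + 20*w*exp(w) - 12*w - 66*exp(2*w) + 30*exp(w)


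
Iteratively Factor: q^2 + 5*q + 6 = (q + 2)*(q + 3)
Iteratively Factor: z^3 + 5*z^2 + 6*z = (z + 2)*(z^2 + 3*z) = (z + 2)*(z + 3)*(z)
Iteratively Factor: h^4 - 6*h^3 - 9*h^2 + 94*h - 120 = (h + 4)*(h^3 - 10*h^2 + 31*h - 30) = (h - 5)*(h + 4)*(h^2 - 5*h + 6) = (h - 5)*(h - 3)*(h + 4)*(h - 2)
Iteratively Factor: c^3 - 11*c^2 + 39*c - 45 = (c - 5)*(c^2 - 6*c + 9) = (c - 5)*(c - 3)*(c - 3)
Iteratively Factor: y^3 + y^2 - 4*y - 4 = (y - 2)*(y^2 + 3*y + 2) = (y - 2)*(y + 1)*(y + 2)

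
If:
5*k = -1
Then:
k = -1/5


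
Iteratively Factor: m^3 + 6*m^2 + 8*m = (m + 2)*(m^2 + 4*m) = (m + 2)*(m + 4)*(m)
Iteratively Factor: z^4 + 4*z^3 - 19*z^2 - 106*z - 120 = (z - 5)*(z^3 + 9*z^2 + 26*z + 24) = (z - 5)*(z + 4)*(z^2 + 5*z + 6) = (z - 5)*(z + 2)*(z + 4)*(z + 3)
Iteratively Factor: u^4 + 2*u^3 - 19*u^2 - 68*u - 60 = (u + 2)*(u^3 - 19*u - 30) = (u + 2)*(u + 3)*(u^2 - 3*u - 10) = (u - 5)*(u + 2)*(u + 3)*(u + 2)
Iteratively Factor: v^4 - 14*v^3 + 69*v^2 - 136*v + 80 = (v - 1)*(v^3 - 13*v^2 + 56*v - 80) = (v - 5)*(v - 1)*(v^2 - 8*v + 16) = (v - 5)*(v - 4)*(v - 1)*(v - 4)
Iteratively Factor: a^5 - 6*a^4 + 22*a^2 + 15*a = (a - 3)*(a^4 - 3*a^3 - 9*a^2 - 5*a) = (a - 3)*(a + 1)*(a^3 - 4*a^2 - 5*a) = (a - 3)*(a + 1)^2*(a^2 - 5*a) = (a - 5)*(a - 3)*(a + 1)^2*(a)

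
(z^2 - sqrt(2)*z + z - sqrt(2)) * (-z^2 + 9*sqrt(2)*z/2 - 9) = -z^4 - z^3 + 11*sqrt(2)*z^3/2 - 18*z^2 + 11*sqrt(2)*z^2/2 - 18*z + 9*sqrt(2)*z + 9*sqrt(2)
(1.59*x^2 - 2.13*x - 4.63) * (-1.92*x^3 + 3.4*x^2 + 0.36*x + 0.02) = -3.0528*x^5 + 9.4956*x^4 + 2.22*x^3 - 16.477*x^2 - 1.7094*x - 0.0926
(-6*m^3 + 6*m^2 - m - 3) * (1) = -6*m^3 + 6*m^2 - m - 3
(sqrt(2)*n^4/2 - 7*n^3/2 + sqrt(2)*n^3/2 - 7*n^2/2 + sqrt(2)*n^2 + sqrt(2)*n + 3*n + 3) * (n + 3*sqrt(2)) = sqrt(2)*n^5/2 - n^4/2 + sqrt(2)*n^4/2 - 19*sqrt(2)*n^3/2 - n^3/2 - 19*sqrt(2)*n^2/2 + 9*n^2 + 9*n + 9*sqrt(2)*n + 9*sqrt(2)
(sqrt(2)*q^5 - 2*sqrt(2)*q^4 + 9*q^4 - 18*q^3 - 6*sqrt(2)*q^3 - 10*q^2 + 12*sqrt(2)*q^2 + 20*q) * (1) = sqrt(2)*q^5 - 2*sqrt(2)*q^4 + 9*q^4 - 18*q^3 - 6*sqrt(2)*q^3 - 10*q^2 + 12*sqrt(2)*q^2 + 20*q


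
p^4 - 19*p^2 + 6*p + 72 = (p - 3)^2*(p + 2)*(p + 4)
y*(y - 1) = y^2 - y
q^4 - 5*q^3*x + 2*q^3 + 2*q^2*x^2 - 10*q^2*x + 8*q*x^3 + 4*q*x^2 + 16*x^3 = (q + 2)*(q - 4*x)*(q - 2*x)*(q + x)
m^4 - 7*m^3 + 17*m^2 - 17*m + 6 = (m - 3)*(m - 2)*(m - 1)^2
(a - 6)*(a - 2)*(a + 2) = a^3 - 6*a^2 - 4*a + 24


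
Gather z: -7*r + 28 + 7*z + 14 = -7*r + 7*z + 42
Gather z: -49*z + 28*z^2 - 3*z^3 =-3*z^3 + 28*z^2 - 49*z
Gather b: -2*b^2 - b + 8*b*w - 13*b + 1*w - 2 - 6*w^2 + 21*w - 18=-2*b^2 + b*(8*w - 14) - 6*w^2 + 22*w - 20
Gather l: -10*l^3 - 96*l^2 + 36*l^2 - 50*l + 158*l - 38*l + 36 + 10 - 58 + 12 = -10*l^3 - 60*l^2 + 70*l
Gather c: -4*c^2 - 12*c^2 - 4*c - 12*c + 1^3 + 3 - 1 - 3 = -16*c^2 - 16*c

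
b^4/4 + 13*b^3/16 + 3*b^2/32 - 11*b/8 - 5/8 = (b/4 + 1/2)*(b - 5/4)*(b + 1/2)*(b + 2)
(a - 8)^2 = a^2 - 16*a + 64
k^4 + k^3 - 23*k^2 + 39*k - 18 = (k - 3)*(k - 1)^2*(k + 6)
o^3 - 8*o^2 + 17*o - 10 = (o - 5)*(o - 2)*(o - 1)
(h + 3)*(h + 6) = h^2 + 9*h + 18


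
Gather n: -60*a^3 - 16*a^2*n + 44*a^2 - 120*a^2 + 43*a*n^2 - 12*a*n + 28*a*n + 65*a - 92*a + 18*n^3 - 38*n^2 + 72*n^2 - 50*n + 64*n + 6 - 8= -60*a^3 - 76*a^2 - 27*a + 18*n^3 + n^2*(43*a + 34) + n*(-16*a^2 + 16*a + 14) - 2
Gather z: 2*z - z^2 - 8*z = -z^2 - 6*z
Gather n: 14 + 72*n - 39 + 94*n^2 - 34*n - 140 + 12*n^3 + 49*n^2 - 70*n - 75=12*n^3 + 143*n^2 - 32*n - 240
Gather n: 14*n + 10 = 14*n + 10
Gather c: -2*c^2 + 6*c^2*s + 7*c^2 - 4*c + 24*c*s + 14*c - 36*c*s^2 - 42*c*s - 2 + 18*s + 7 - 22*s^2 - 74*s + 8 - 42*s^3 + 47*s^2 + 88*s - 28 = c^2*(6*s + 5) + c*(-36*s^2 - 18*s + 10) - 42*s^3 + 25*s^2 + 32*s - 15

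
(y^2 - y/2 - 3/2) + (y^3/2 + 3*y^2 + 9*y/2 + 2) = y^3/2 + 4*y^2 + 4*y + 1/2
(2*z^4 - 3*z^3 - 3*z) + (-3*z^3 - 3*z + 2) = 2*z^4 - 6*z^3 - 6*z + 2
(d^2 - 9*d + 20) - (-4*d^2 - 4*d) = 5*d^2 - 5*d + 20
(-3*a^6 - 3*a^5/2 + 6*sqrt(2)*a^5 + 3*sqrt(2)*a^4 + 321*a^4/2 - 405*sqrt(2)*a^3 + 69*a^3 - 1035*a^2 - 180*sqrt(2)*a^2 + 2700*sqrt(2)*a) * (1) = -3*a^6 - 3*a^5/2 + 6*sqrt(2)*a^5 + 3*sqrt(2)*a^4 + 321*a^4/2 - 405*sqrt(2)*a^3 + 69*a^3 - 1035*a^2 - 180*sqrt(2)*a^2 + 2700*sqrt(2)*a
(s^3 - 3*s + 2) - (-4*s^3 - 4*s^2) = 5*s^3 + 4*s^2 - 3*s + 2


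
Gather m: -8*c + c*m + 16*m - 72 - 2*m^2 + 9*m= -8*c - 2*m^2 + m*(c + 25) - 72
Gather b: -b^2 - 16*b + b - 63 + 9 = -b^2 - 15*b - 54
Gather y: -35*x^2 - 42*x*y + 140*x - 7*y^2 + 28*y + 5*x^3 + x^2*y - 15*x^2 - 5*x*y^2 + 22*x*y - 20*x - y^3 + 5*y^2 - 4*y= 5*x^3 - 50*x^2 + 120*x - y^3 + y^2*(-5*x - 2) + y*(x^2 - 20*x + 24)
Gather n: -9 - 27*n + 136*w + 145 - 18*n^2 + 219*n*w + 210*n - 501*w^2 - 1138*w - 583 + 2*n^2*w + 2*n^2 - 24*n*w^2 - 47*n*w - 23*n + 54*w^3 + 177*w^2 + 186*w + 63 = n^2*(2*w - 16) + n*(-24*w^2 + 172*w + 160) + 54*w^3 - 324*w^2 - 816*w - 384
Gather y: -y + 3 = 3 - y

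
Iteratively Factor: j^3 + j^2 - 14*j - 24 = (j + 3)*(j^2 - 2*j - 8) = (j + 2)*(j + 3)*(j - 4)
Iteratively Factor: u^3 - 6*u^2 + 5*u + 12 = (u - 3)*(u^2 - 3*u - 4) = (u - 4)*(u - 3)*(u + 1)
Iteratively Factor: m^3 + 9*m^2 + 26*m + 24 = (m + 3)*(m^2 + 6*m + 8) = (m + 2)*(m + 3)*(m + 4)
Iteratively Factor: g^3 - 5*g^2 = (g - 5)*(g^2) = g*(g - 5)*(g)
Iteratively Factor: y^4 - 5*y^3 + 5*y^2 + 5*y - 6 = (y + 1)*(y^3 - 6*y^2 + 11*y - 6) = (y - 3)*(y + 1)*(y^2 - 3*y + 2) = (y - 3)*(y - 2)*(y + 1)*(y - 1)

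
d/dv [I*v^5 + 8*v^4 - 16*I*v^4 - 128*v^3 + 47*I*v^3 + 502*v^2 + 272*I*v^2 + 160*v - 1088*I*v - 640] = 5*I*v^4 + v^3*(32 - 64*I) + v^2*(-384 + 141*I) + v*(1004 + 544*I) + 160 - 1088*I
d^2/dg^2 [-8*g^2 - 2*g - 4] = -16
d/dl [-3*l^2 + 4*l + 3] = 4 - 6*l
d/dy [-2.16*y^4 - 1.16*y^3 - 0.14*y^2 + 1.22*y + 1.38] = -8.64*y^3 - 3.48*y^2 - 0.28*y + 1.22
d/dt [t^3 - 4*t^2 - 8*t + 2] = 3*t^2 - 8*t - 8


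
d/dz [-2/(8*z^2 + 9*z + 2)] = 2*(16*z + 9)/(8*z^2 + 9*z + 2)^2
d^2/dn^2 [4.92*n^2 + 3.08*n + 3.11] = 9.84000000000000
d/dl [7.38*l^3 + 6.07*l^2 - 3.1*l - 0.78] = 22.14*l^2 + 12.14*l - 3.1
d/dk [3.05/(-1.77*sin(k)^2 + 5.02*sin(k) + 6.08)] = (10.797*sin(k) - 15.311)*cos(k)/(-1.77*sin(k)^2 + 5.02*sin(k) + 6.08)^2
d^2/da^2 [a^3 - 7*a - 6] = 6*a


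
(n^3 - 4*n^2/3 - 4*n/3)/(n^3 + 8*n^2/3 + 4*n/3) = (n - 2)/(n + 2)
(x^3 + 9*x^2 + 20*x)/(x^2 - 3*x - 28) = x*(x + 5)/(x - 7)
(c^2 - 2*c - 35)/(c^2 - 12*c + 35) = (c + 5)/(c - 5)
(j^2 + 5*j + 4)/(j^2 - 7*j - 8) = (j + 4)/(j - 8)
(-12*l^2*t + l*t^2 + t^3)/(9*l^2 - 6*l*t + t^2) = t*(4*l + t)/(-3*l + t)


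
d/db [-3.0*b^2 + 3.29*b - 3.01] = 3.29 - 6.0*b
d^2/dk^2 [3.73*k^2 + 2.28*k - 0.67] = 7.46000000000000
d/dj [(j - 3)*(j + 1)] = 2*j - 2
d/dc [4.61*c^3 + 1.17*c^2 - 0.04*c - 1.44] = 13.83*c^2 + 2.34*c - 0.04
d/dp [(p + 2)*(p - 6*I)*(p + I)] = 3*p^2 + p*(4 - 10*I) + 6 - 10*I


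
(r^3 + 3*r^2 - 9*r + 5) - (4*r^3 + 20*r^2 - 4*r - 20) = -3*r^3 - 17*r^2 - 5*r + 25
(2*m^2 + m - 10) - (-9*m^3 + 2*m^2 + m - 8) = 9*m^3 - 2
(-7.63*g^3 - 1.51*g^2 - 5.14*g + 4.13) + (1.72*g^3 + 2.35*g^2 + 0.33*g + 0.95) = -5.91*g^3 + 0.84*g^2 - 4.81*g + 5.08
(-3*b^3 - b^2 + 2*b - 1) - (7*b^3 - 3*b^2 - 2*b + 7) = -10*b^3 + 2*b^2 + 4*b - 8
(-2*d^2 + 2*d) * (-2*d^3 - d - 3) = 4*d^5 - 4*d^4 + 2*d^3 + 4*d^2 - 6*d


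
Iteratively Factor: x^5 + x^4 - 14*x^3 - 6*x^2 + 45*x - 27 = (x - 1)*(x^4 + 2*x^3 - 12*x^2 - 18*x + 27) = (x - 1)*(x + 3)*(x^3 - x^2 - 9*x + 9) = (x - 3)*(x - 1)*(x + 3)*(x^2 + 2*x - 3) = (x - 3)*(x - 1)^2*(x + 3)*(x + 3)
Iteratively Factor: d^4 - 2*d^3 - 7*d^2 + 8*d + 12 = (d + 1)*(d^3 - 3*d^2 - 4*d + 12) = (d + 1)*(d + 2)*(d^2 - 5*d + 6) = (d - 2)*(d + 1)*(d + 2)*(d - 3)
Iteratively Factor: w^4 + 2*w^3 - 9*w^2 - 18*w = (w + 3)*(w^3 - w^2 - 6*w) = w*(w + 3)*(w^2 - w - 6) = w*(w + 2)*(w + 3)*(w - 3)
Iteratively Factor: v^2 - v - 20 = (v - 5)*(v + 4)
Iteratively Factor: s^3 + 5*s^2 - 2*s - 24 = (s + 4)*(s^2 + s - 6) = (s - 2)*(s + 4)*(s + 3)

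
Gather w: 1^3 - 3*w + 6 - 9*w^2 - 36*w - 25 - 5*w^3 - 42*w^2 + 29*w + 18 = -5*w^3 - 51*w^2 - 10*w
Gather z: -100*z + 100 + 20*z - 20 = 80 - 80*z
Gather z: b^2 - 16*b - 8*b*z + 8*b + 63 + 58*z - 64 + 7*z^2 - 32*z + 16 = b^2 - 8*b + 7*z^2 + z*(26 - 8*b) + 15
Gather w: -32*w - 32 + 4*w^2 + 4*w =4*w^2 - 28*w - 32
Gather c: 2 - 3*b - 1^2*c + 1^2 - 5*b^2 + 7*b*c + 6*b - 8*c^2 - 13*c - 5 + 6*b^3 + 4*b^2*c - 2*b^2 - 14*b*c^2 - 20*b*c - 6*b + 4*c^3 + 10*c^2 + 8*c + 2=6*b^3 - 7*b^2 - 3*b + 4*c^3 + c^2*(2 - 14*b) + c*(4*b^2 - 13*b - 6)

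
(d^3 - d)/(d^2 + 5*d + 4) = d*(d - 1)/(d + 4)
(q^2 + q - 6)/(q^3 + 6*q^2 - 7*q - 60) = (q^2 + q - 6)/(q^3 + 6*q^2 - 7*q - 60)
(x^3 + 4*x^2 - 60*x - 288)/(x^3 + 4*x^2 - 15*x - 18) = (x^2 - 2*x - 48)/(x^2 - 2*x - 3)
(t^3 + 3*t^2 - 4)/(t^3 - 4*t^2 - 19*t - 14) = (t^2 + t - 2)/(t^2 - 6*t - 7)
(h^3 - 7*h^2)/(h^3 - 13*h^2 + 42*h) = h/(h - 6)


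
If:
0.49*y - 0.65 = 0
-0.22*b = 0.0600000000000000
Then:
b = -0.27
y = 1.33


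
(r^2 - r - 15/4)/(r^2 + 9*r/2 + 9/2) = (r - 5/2)/(r + 3)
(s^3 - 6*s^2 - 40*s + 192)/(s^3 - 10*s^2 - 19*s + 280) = (s^2 + 2*s - 24)/(s^2 - 2*s - 35)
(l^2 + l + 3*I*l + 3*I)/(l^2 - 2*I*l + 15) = (l + 1)/(l - 5*I)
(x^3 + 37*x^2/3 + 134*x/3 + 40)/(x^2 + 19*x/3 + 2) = (3*x^2 + 19*x + 20)/(3*x + 1)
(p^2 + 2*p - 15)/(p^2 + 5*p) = (p - 3)/p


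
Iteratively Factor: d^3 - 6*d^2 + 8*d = (d - 2)*(d^2 - 4*d) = (d - 4)*(d - 2)*(d)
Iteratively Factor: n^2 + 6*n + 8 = (n + 2)*(n + 4)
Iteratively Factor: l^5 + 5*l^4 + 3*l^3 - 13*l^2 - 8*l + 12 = (l - 1)*(l^4 + 6*l^3 + 9*l^2 - 4*l - 12) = (l - 1)*(l + 2)*(l^3 + 4*l^2 + l - 6) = (l - 1)*(l + 2)*(l + 3)*(l^2 + l - 2) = (l - 1)^2*(l + 2)*(l + 3)*(l + 2)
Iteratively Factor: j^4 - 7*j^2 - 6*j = (j + 2)*(j^3 - 2*j^2 - 3*j) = (j - 3)*(j + 2)*(j^2 + j) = (j - 3)*(j + 1)*(j + 2)*(j)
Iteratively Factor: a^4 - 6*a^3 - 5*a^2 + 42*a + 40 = (a + 2)*(a^3 - 8*a^2 + 11*a + 20) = (a - 4)*(a + 2)*(a^2 - 4*a - 5) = (a - 5)*(a - 4)*(a + 2)*(a + 1)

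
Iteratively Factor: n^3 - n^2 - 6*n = (n)*(n^2 - n - 6) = n*(n + 2)*(n - 3)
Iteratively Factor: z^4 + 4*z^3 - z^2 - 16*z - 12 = (z + 3)*(z^3 + z^2 - 4*z - 4) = (z + 2)*(z + 3)*(z^2 - z - 2) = (z + 1)*(z + 2)*(z + 3)*(z - 2)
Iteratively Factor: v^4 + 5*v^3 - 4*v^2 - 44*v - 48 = (v + 4)*(v^3 + v^2 - 8*v - 12) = (v + 2)*(v + 4)*(v^2 - v - 6) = (v + 2)^2*(v + 4)*(v - 3)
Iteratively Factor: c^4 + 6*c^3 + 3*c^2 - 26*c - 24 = (c + 3)*(c^3 + 3*c^2 - 6*c - 8) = (c - 2)*(c + 3)*(c^2 + 5*c + 4) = (c - 2)*(c + 1)*(c + 3)*(c + 4)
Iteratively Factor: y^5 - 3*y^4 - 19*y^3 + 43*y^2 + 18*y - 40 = (y + 4)*(y^4 - 7*y^3 + 9*y^2 + 7*y - 10) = (y - 2)*(y + 4)*(y^3 - 5*y^2 - y + 5) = (y - 2)*(y - 1)*(y + 4)*(y^2 - 4*y - 5) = (y - 5)*(y - 2)*(y - 1)*(y + 4)*(y + 1)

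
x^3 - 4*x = x*(x - 2)*(x + 2)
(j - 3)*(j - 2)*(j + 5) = j^3 - 19*j + 30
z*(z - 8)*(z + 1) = z^3 - 7*z^2 - 8*z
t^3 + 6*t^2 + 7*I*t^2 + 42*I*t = t*(t + 6)*(t + 7*I)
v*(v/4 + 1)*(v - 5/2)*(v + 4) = v^4/4 + 11*v^3/8 - v^2 - 10*v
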